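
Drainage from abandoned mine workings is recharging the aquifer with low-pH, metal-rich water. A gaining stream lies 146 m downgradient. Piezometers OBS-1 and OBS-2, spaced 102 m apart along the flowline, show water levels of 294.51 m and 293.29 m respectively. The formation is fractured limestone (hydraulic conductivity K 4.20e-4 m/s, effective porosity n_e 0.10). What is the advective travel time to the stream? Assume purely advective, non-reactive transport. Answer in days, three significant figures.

Hydraulic gradient i = (294.51 − 293.29) / 102 = 1.22 / 102 = 0.01196
K = 4.20e-4 m/s × 86400 s/d = 36.29 m/d
q = Ki = 36.29 × 0.01196 = 0.4340 m/d
v_s = q/n_e = 0.4340/0.10 = 4.340 m/d
t = L / v = 146 / 4.340 = 33.64 d

33.6 days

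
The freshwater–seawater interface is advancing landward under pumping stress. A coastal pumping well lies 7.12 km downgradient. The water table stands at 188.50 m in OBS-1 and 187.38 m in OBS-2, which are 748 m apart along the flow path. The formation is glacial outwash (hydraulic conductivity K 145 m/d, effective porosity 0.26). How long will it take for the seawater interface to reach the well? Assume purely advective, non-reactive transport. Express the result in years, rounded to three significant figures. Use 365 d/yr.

Hydraulic gradient i = (188.50 − 187.38) / 748 = 1.12 / 748 = 0.001497
Specific discharge q = 145 × 0.001497 = 0.2171 m/d
Seepage velocity v = q / n = 0.2171 / 0.26 = 0.8350 m/d
L = 7.12 km = 7120 m
t = L / v = 7120 / 0.8350 = 8526 d
   = 8526 / 365 = 23.4 yr

23.4 years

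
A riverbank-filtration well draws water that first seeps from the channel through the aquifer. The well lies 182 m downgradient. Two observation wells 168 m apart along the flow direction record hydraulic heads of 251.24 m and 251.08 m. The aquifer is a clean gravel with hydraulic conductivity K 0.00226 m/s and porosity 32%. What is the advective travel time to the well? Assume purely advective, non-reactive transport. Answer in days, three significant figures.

313 days

Hydraulic gradient i = (251.24 − 251.08) / 168 = 0.16 / 168 = 9.524e-4
K = 0.00226 m/s × 86400 s/d = 195.3 m/d
q = Ki = 195.3 × 9.524e-4 = 0.1860 m/d
Seepage velocity v = q / n = 0.1860 / 0.32 = 0.5811 m/d
t = L / v = 182 / 0.5811 = 313.2 d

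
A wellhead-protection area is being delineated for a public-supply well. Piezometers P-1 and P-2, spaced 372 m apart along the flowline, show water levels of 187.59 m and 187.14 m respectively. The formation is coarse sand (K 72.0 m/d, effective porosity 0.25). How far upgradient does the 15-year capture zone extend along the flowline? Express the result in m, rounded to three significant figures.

1910 m

Hydraulic gradient i = (187.59 − 187.14) / 372 = 0.45 / 372 = 0.001210
q = Ki = 72.0 × 0.001210 = 0.08710 m/d
v = Ki/n = 72.0·0.001210/0.25 = 0.3484 m/d
T = 15 yr × 365 = 5475 d
L = v × T = 0.3484 × 5475 = 1907 m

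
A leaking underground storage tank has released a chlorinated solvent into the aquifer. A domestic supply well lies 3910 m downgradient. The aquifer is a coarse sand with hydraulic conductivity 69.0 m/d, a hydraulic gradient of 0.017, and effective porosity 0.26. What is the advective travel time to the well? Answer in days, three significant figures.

867 days

q = Ki = 69.0 × 0.017 = 1.173 m/d
Average linear velocity = 1.173 / 0.26 = 4.512 m/d
t = L / v = 3910 / 4.512 = 866.7 d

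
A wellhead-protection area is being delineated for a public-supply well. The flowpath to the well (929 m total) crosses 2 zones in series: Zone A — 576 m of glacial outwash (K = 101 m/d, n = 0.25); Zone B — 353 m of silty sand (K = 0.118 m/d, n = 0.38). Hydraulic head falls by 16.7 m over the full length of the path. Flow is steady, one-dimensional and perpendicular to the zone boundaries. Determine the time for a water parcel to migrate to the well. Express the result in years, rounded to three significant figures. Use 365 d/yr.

137 years

Steady 1-D flow in series ⇒ the Darcy flux q is identical in every zone and the zone head losses add (resistances L/K in series).
Σ(L/K) = 576/101 + 353/0.118 = 5.703 + 2992 = 2997 d
q = ΔH / Σ(L/K) = 16.7 / 2997 = 0.005572 m/d (same in every zone)
Zone A: v = q/n = 0.005572/0.25 = 0.02229 m/d → t_A = 576/0.02229 = 25840 d
Zone B: v = q/n = 0.005572/0.38 = 0.01466 m/d → t_B = 353/0.01466 = 24070 d
Total t = 25840 + 24070 = 49920 d
   = 49920 / 365 = 137 yr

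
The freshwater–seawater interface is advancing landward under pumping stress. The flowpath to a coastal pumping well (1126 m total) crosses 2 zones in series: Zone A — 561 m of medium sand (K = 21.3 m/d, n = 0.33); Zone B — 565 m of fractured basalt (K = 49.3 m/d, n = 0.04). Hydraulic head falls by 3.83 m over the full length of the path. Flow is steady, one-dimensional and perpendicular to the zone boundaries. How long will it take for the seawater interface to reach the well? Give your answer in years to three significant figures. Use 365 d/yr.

5.62 years

Steady 1-D flow in series ⇒ the Darcy flux q is identical in every zone and the zone head losses add (resistances L/K in series).
Σ(L/K) = 561/21.3 + 565/49.3 = 26.34 + 11.46 = 37.80 d
q = ΔH / Σ(L/K) = 3.83 / 37.80 = 0.1013 m/d (same in every zone)
Zone A: v = q/n = 0.1013/0.33 = 0.3071 m/d → t_A = 561/0.3071 = 1827 d
Zone B: v = q/n = 0.1013/0.04 = 2.533 m/d → t_B = 565/2.533 = 223.0 d
Total t = 1827 + 223.0 = 2050 d
   = 2050 / 365 = 5.62 yr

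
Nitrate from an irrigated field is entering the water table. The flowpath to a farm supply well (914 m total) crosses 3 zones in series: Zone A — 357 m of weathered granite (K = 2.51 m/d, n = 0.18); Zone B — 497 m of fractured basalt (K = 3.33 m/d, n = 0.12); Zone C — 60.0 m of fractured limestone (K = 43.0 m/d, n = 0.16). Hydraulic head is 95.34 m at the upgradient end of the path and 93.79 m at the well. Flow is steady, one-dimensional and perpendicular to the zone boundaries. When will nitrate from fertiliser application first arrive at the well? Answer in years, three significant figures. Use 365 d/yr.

69.1 years

Total head drop ΔH = 95.34 − 93.79 = 1.55 m
Steady 1-D flow in series ⇒ the Darcy flux q is identical in every zone and the zone head losses add (resistances L/K in series).
Σ(L/K) = 357/2.51 + 497/3.33 + 60.0/43.0 = 142.2 + 149.2 + 1.395 = 292.9 d
q = ΔH / Σ(L/K) = 1.55 / 292.9 = 0.005292 m/d (same in every zone)
Zone A: v = q/n = 0.005292/0.18 = 0.02940 m/d → t_A = 357/0.02940 = 12140 d
Zone B: v = q/n = 0.005292/0.12 = 0.04410 m/d → t_B = 497/0.04410 = 11270 d
Zone C: v = q/n = 0.005292/0.16 = 0.03308 m/d → t_C = 60.0/0.03308 = 1814 d
Total t = 12140 + 11270 + 1814 = 25230 d
   = 25230 / 365 = 69.1 yr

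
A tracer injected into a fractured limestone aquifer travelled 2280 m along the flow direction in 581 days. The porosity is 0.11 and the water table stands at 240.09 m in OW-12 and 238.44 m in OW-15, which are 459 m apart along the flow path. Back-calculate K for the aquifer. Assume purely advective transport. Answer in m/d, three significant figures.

Hydraulic gradient i = (240.09 − 238.44) / 459 = 1.65 / 459 = 0.003595
v = L / t = 2280 / 581 = 3.924 m/d
K = v · n / i = 3.924 × 0.11 / 0.003595 = 120 m/d

120 m/d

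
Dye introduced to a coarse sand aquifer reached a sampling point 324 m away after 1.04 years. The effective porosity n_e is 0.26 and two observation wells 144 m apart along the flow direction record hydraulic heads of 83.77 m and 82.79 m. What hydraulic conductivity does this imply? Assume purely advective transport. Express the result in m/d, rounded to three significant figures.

32.6 m/d

Hydraulic gradient i = (83.77 − 82.79) / 144 = 0.98 / 144 = 0.006806
t = 1.04 years = 379.6 d
v = L / t = 324 / 379.6 = 0.8535 m/d
K = v · n / i = 0.8535 × 0.26 / 0.006806 = 32.6 m/d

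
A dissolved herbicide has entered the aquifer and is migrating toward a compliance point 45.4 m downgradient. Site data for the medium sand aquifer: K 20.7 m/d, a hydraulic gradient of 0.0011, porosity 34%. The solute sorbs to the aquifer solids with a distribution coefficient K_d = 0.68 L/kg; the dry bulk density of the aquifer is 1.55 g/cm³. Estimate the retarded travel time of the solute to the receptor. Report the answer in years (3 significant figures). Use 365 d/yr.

q = Ki = 20.7 × 0.0011 = 0.02277 m/d
Average linear velocity = 0.02277 / 0.34 = 0.06697 m/d
Retardation R = 1 + ρ_b·K_d/n = 1 + 1.55×0.68/0.34 = 4.100
Contaminant velocity v_c = v/R = 0.06697/4.100 = 0.01633 m/d
t = L/v_c = 45.4/0.01633 = 2779 d
   = 2779/365 = 7.61 yr

7.61 years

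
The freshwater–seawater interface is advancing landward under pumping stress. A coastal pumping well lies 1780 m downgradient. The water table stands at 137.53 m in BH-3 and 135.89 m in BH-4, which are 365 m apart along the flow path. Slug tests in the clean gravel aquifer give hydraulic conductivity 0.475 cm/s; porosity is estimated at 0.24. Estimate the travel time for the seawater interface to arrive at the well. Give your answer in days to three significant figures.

232 days

Hydraulic gradient i = (137.53 − 135.89) / 365 = 1.64 / 365 = 0.004493
K = 0.475 cm/s × 864 = 410.4 m/d
Darcy flux q = K·i = 410.4 × 0.004493 = 1.844 m/d
Seepage velocity v = q / n = 1.844 / 0.24 = 7.683 m/d
t = L / v = 1780 / 7.683 = 231.7 d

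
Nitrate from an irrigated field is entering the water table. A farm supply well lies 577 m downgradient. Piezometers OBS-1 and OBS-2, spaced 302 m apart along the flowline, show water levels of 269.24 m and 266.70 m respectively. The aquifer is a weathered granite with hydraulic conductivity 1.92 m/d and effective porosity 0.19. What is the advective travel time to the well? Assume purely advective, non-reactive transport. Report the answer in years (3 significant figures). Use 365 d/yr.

18.6 years

Hydraulic gradient i = (269.24 − 266.70) / 302 = 2.54 / 302 = 0.008411
Specific discharge q = 1.92 × 0.008411 = 0.01615 m/d
Average linear velocity = 0.01615 / 0.19 = 0.08499 m/d
t = L / v = 577 / 0.08499 = 6789 d
   = 6789 / 365 = 18.6 yr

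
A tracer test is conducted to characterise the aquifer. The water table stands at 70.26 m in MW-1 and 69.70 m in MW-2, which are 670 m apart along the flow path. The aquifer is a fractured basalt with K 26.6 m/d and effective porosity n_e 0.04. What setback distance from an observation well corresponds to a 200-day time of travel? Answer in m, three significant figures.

111 m

Hydraulic gradient i = (70.26 − 69.70) / 670 = 0.56 / 670 = 8.358e-4
Specific discharge q = 26.6 × 8.358e-4 = 0.02223 m/d
Average linear velocity = 0.02223 / 0.04 = 0.5558 m/d
L = v × T = 0.5558 × 200 = 111.2 m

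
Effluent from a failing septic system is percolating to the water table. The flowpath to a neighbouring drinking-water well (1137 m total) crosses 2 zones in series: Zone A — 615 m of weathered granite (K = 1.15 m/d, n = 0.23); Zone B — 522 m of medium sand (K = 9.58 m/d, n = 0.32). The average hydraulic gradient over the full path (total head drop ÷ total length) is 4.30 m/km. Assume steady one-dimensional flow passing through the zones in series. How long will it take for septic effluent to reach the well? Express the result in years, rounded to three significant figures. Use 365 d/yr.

Steady 1-D flow in series ⇒ the Darcy flux q is identical in every zone and the zone head losses add (resistances L/K in series).
Σ(L/K) = 615/1.15 + 522/9.58 = 534.8 + 54.49 = 589.3 d
K_eq = L_total / Σ(L/K) = 1137 / 589.3 = 1.930 m/d
q = K_eq · i = 1.930 × 0.0043 = 0.008297 m/d (same in every zone)
Zone A: v = q/n = 0.008297/0.23 = 0.03607 m/d → t_A = 615/0.03607 = 17050 d
Zone B: v = q/n = 0.008297/0.32 = 0.02593 m/d → t_B = 522/0.02593 = 20130 d
Total t = 17050 + 20130 = 37180 d
   = 37180 / 365 = 102 yr

102 years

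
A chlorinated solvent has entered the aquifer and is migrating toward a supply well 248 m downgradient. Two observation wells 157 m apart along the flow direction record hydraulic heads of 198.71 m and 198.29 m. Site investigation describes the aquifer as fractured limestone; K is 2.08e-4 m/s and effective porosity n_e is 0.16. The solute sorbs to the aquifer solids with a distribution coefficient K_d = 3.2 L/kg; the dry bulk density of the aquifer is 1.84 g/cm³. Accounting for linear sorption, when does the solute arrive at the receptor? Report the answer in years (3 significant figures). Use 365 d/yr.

Hydraulic gradient i = (198.71 − 198.29) / 157 = 0.42 / 157 = 0.002675
K = 2.08e-4 m/s × 86400 s/d = 17.97 m/d
Darcy flux q = K·i = 17.97 × 0.002675 = 0.04808 m/d
Average linear velocity = 0.04808 / 0.16 = 0.3005 m/d
Retardation R = 1 + ρ_b·K_d/n = 1 + 1.84×3.2/0.16 = 37.80
Contaminant velocity v_c = v/R = 0.3005/37.80 = 0.007949 m/d
t = L/v_c = 248/0.007949 = 31200 d
   = 31200/365 = 85.5 yr

85.5 years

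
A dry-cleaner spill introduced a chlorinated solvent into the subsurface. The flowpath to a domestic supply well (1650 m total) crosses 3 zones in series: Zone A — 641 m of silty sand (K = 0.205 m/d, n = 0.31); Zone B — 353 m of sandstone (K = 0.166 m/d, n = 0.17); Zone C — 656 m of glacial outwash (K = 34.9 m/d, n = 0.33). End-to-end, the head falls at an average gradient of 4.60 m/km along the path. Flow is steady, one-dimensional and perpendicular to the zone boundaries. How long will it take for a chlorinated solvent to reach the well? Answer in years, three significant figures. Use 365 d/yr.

Steady 1-D flow in series ⇒ the Darcy flux q is identical in every zone and the zone head losses add (resistances L/K in series).
Σ(L/K) = 641/0.205 + 353/0.166 + 656/34.9 = 3127 + 2127 + 18.80 = 5272 d
K_eq = L_total / Σ(L/K) = 1650 / 5272 = 0.3130 m/d
q = K_eq · i = 0.3130 × 0.0046 = 0.001440 m/d (same in every zone)
Zone A: v = q/n = 0.001440/0.31 = 0.004644 m/d → t_A = 641/0.004644 = 138000 d
Zone B: v = q/n = 0.001440/0.17 = 0.008469 m/d → t_B = 353/0.008469 = 41680 d
Zone C: v = q/n = 0.001440/0.33 = 0.004363 m/d → t_C = 656/0.004363 = 150400 d
Total t = 138000 + 41680 + 150400 = 330100 d
   = 330100 / 365 = 904 yr

904 years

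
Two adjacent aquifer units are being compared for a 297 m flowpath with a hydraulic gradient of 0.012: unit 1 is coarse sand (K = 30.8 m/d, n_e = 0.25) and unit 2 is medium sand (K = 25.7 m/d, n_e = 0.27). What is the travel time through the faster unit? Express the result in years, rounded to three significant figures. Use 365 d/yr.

0.550 years

Unit 1 (coarse sand): v = 30.8×0.012/0.25 = 1.478 m/d, t = 297/1.478 = 200.9 d
Unit 2 (medium sand): v = 25.7×0.012/0.27 = 1.142 m/d, t = 297/1.142 = 260.0 d
Faster: 200.9 d / 365 = 0.550 yr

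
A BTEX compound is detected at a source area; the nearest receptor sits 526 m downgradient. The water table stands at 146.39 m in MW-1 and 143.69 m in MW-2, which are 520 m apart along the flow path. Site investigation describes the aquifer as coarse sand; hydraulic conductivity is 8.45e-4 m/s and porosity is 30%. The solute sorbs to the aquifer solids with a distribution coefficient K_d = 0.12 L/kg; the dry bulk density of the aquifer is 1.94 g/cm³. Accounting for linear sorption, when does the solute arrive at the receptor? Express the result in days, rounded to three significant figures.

739 days

Hydraulic gradient i = (146.39 − 143.69) / 520 = 2.70 / 520 = 0.005192
K = 8.45e-4 m/s × 86400 s/d = 73.01 m/d
Specific discharge q = 73.01 × 0.005192 = 0.3791 m/d
Average linear velocity = 0.3791 / 0.30 = 1.264 m/d
Retardation R = 1 + ρ_b·K_d/n = 1 + 1.94×0.12/0.30 = 1.776
Contaminant velocity v_c = v/R = 1.264/1.776 = 0.7115 m/d
t = L/v_c = 526/0.7115 = 739.3 d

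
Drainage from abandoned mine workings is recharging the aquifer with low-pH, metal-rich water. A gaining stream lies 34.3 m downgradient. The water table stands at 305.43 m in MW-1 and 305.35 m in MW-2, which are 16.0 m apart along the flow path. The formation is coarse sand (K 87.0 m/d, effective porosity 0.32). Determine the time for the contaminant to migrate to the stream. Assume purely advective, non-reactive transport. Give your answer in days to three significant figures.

25.2 days

Hydraulic gradient i = (305.43 − 305.35) / 16.0 = 0.08 / 16.0 = 0.005000
Specific discharge q = 87.0 × 0.005000 = 0.4350 m/d
v_s = q/n_e = 0.4350/0.32 = 1.359 m/d
t = L / v = 34.3 / 1.359 = 25.23 d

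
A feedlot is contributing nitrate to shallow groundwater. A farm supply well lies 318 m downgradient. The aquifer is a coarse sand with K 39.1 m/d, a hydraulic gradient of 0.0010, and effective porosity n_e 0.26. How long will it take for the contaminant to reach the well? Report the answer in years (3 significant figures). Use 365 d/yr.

Darcy flux q = K·i = 39.1 × 0.0010 = 0.03910 m/d
v = Ki/n = 39.1·0.0010/0.26 = 0.1504 m/d
t = L / v = 318 / 0.1504 = 2115 d
   = 2115 / 365 = 5.79 yr

5.79 years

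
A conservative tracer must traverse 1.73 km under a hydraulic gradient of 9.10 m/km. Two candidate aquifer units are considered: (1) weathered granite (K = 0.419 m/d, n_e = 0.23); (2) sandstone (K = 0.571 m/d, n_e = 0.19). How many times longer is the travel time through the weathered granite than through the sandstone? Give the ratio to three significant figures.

Unit 1 (weathered granite): v = 0.419×0.0091/0.23 = 0.01658 m/d, t = 1730/0.01658 = 104400 d
Unit 2 (sandstone): v = 0.571×0.0091/0.19 = 0.02735 m/d, t = 1730/0.02735 = 63260 d
t(weathered granite) / t(sandstone) = 104400/63260 = 1.65

1.65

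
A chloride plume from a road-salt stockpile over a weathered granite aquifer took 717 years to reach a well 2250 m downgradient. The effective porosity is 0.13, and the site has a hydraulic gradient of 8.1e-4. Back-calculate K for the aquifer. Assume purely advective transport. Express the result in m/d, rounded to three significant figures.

1.38 m/d

t = 717 years = 261700 d
v = L / t = 2250 / 261700 = 0.008597 m/d
K = v · n / i = 0.008597 × 0.13 / 8.1e-4 = 1.38 m/d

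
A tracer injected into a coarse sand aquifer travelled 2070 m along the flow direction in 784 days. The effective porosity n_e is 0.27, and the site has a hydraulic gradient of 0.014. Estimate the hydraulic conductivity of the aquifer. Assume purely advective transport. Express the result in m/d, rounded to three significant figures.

v = L / t = 2070 / 784 = 2.640 m/d
K = v · n / i = 2.640 × 0.27 / 0.014 = 50.9 m/d

50.9 m/d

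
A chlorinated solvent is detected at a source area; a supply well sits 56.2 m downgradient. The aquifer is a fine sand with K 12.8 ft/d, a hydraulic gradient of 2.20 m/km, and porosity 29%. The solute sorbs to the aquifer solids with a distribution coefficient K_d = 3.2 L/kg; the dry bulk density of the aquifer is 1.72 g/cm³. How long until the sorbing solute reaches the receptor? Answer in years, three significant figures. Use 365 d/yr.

K = 12.8 ft/d × 0.3048 = 3.901 m/d
q = Ki = 3.901 × 0.0022 = 0.008583 m/d
v_s = q/n_e = 0.008583/0.29 = 0.02960 m/d
Retardation R = 1 + ρ_b·K_d/n = 1 + 1.72×3.2/0.29 = 19.98
Contaminant velocity v_c = v/R = 0.02960/19.98 = 0.001481 m/d
t = L/v_c = 56.2/0.001481 = 37940 d
   = 37940/365 = 104 yr

104 years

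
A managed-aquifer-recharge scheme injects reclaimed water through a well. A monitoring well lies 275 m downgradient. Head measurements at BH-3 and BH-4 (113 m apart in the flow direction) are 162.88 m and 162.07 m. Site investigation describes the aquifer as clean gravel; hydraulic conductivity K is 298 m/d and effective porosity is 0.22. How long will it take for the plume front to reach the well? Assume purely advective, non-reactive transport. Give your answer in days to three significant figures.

28.3 days

Hydraulic gradient i = (162.88 − 162.07) / 113 = 0.81 / 113 = 0.007168
Specific discharge q = 298 × 0.007168 = 2.136 m/d
Seepage velocity v = q / n = 2.136 / 0.22 = 9.710 m/d
t = L / v = 275 / 9.710 = 28.32 d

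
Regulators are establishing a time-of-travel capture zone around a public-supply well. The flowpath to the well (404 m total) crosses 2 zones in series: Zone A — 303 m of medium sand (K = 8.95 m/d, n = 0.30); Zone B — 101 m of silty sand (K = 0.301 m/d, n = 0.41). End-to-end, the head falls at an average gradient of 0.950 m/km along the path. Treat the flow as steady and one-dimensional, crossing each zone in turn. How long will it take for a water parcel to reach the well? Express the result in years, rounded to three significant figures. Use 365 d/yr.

Steady 1-D flow in series ⇒ the Darcy flux q is identical in every zone and the zone head losses add (resistances L/K in series).
Σ(L/K) = 303/8.95 + 101/0.301 = 33.85 + 335.5 = 369.4 d
K_eq = L_total / Σ(L/K) = 404 / 369.4 = 1.094 m/d
q = K_eq · i = 1.094 × 9.5e-4 = 0.001039 m/d (same in every zone)
Zone A: v = q/n = 0.001039/0.30 = 0.003463 m/d → t_A = 303/0.003463 = 87490 d
Zone B: v = q/n = 0.001039/0.41 = 0.002534 m/d → t_B = 101/0.002534 = 39860 d
Total t = 87490 + 39860 = 127300 d
   = 127300 / 365 = 349 yr

349 years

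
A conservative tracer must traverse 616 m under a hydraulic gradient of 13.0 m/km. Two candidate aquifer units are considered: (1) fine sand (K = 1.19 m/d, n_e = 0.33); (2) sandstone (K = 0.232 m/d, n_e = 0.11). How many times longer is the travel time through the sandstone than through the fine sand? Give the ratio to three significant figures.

Unit 1 (fine sand): v = 1.19×0.013/0.33 = 0.04688 m/d, t = 616/0.04688 = 13140 d
Unit 2 (sandstone): v = 0.232×0.013/0.11 = 0.02742 m/d, t = 616/0.02742 = 22470 d
t(sandstone) / t(fine sand) = 22470/13140 = 1.71

1.71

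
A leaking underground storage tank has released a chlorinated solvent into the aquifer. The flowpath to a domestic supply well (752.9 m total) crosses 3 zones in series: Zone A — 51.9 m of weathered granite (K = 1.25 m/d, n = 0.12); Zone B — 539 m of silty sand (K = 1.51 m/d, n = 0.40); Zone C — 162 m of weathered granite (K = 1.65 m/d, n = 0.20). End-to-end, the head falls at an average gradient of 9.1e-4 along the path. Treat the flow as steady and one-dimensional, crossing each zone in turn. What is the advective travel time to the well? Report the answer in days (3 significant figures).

184000 days

Steady 1-D flow in series ⇒ the Darcy flux q is identical in every zone and the zone head losses add (resistances L/K in series).
Σ(L/K) = 51.9/1.25 + 539/1.51 + 162/1.65 = 41.52 + 357.0 + 98.18 = 496.7 d
K_eq = L_total / Σ(L/K) = 752.9 / 496.7 = 1.516 m/d
q = K_eq · i = 1.516 × 9.1e-4 = 0.001380 m/d (same in every zone)
Zone A: v = q/n = 0.001380/0.12 = 0.01150 m/d → t_A = 51.9/0.01150 = 4515 d
Zone B: v = q/n = 0.001380/0.40 = 0.003449 m/d → t_B = 539/0.003449 = 156300 d
Zone C: v = q/n = 0.001380/0.20 = 0.006898 m/d → t_C = 162/0.006898 = 23490 d
Total t = 4515 + 156300 + 23490 = 184300 d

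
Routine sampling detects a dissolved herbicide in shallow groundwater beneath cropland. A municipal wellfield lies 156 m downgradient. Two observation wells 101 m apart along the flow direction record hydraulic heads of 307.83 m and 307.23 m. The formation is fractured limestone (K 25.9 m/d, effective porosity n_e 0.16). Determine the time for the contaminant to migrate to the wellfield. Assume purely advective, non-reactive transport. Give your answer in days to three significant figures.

162 days

Hydraulic gradient i = (307.83 − 307.23) / 101 = 0.60 / 101 = 0.005941
Darcy flux q = K·i = 25.9 × 0.005941 = 0.1539 m/d
Seepage velocity v = q / n = 0.1539 / 0.16 = 0.9616 m/d
t = L / v = 156 / 0.9616 = 162.2 d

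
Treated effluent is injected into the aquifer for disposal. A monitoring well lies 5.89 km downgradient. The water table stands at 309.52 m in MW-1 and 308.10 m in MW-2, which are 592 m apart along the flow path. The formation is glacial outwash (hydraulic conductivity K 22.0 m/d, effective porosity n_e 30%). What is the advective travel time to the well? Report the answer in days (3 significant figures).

Hydraulic gradient i = (309.52 − 308.10) / 592 = 1.42 / 592 = 0.002399
q = Ki = 22.0 × 0.002399 = 0.05277 m/d
v = Ki/n = 22.0·0.002399/0.30 = 0.1759 m/d
L = 5.89 km = 5890 m
t = L / v = 5890 / 0.1759 = 33480 d

33500 days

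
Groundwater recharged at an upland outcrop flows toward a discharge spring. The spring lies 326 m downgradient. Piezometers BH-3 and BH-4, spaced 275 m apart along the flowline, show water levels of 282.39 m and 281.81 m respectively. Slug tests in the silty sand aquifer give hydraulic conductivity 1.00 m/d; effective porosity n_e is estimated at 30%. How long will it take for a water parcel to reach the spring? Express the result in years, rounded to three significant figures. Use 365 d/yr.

Hydraulic gradient i = (282.39 − 281.81) / 275 = 0.58 / 275 = 0.002109
q = Ki = 1.00 × 0.002109 = 0.002109 m/d
v = Ki/n = 1.00·0.002109/0.30 = 0.007030 m/d
t = L / v = 326 / 0.007030 = 46370 d
   = 46370 / 365 = 127 yr

127 years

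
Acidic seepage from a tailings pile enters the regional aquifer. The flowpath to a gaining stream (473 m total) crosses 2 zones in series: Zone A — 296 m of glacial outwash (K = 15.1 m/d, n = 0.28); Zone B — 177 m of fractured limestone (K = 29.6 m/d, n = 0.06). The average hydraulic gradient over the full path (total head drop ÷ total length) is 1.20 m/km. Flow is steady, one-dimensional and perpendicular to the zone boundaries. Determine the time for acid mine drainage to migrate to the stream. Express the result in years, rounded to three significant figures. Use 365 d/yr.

Continuity: the same q passes through each zone, so ΔH = q·Σ(L_j/K_j) — the zones act as resistances in series.
Σ(L/K) = 296/15.1 + 177/29.6 = 19.60 + 5.980 = 25.58 d
K_eq = L_total / Σ(L/K) = 473 / 25.58 = 18.49 m/d
q = K_eq · i = 18.49 × 0.0012 = 0.02219 m/d (same in every zone)
Zone A: v = q/n = 0.02219/0.28 = 0.07924 m/d → t_A = 296/0.07924 = 3735 d
Zone B: v = q/n = 0.02219/0.06 = 0.3698 m/d → t_B = 177/0.3698 = 478.7 d
Total t = 3735 + 478.7 = 4214 d
   = 4214 / 365 = 11.5 yr

11.5 years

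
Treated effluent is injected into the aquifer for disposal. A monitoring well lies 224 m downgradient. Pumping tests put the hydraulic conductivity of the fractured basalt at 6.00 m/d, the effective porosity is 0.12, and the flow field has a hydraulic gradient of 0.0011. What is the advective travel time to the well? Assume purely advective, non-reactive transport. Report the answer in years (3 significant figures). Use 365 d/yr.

Specific discharge q = 6.00 × 0.0011 = 0.006600 m/d
v_s = q/n_e = 0.006600/0.12 = 0.05500 m/d
t = L / v = 224 / 0.05500 = 4073 d
   = 4073 / 365 = 11.2 yr

11.2 years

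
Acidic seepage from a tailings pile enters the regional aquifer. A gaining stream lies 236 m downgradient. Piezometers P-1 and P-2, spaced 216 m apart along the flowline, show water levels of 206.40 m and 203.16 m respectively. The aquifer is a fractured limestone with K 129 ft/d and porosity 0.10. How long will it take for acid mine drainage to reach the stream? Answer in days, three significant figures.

Hydraulic gradient i = (206.40 − 203.16) / 216 = 3.24 / 216 = 0.01500
K = 129 ft/d × 0.3048 = 39.32 m/d
q = Ki = 39.32 × 0.01500 = 0.5898 m/d
Average linear velocity = 0.5898 / 0.10 = 5.898 m/d
t = L / v = 236 / 5.898 = 40.01 d

40.0 days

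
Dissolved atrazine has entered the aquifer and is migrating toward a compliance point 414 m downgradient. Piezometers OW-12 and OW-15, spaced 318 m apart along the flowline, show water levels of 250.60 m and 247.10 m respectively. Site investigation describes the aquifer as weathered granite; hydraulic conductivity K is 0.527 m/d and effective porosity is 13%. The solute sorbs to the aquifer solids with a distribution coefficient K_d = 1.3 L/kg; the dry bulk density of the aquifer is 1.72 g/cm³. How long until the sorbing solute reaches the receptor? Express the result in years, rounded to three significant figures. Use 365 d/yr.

Hydraulic gradient i = (250.60 − 247.10) / 318 = 3.50 / 318 = 0.01101
Specific discharge q = 0.527 × 0.01101 = 0.005800 m/d
v = Ki/n = 0.527·0.01101/0.13 = 0.04462 m/d
Retardation R = 1 + ρ_b·K_d/n = 1 + 1.72×1.3/0.13 = 18.20
Contaminant velocity v_c = v/R = 0.04462/18.20 = 0.002452 m/d
t = L/v_c = 414/0.002452 = 168900 d
   = 168900/365 = 463 yr

463 years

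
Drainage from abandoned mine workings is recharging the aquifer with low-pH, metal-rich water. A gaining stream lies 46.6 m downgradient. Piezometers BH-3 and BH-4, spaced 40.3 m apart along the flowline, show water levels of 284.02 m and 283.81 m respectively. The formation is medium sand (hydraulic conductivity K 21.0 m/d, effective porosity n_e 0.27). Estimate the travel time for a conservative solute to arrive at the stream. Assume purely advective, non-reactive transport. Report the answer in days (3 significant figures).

Hydraulic gradient i = (284.02 − 283.81) / 40.3 = 0.21 / 40.3 = 0.005211
q = Ki = 21.0 × 0.005211 = 0.1094 m/d
Average linear velocity = 0.1094 / 0.27 = 0.4053 m/d
t = L / v = 46.6 / 0.4053 = 115.0 d

115 days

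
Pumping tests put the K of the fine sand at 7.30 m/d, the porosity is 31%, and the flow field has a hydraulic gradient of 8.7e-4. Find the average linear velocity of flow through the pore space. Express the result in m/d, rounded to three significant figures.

q = Ki = 7.30 × 8.7e-4 = 0.006351 m/d
Seepage velocity v = q / n = 0.006351 / 0.31 = 0.02049 m/d

0.0205 m/d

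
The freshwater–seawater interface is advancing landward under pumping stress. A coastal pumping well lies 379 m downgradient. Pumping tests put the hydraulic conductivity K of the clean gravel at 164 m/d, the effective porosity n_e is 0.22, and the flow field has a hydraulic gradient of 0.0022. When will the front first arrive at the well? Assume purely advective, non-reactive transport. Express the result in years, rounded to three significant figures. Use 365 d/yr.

Darcy flux q = K·i = 164 × 0.0022 = 0.3608 m/d
v_s = q/n_e = 0.3608/0.22 = 1.640 m/d
t = L / v = 379 / 1.640 = 231.1 d
   = 231.1 / 365 = 0.633 yr

0.633 years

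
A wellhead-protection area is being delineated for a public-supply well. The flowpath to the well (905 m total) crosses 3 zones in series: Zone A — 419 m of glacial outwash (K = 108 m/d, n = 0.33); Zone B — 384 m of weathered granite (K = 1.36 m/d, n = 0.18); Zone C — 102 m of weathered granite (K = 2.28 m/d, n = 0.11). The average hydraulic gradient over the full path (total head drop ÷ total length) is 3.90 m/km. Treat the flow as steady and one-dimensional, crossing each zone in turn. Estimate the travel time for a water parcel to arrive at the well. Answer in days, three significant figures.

20500 days

Continuity: the same q passes through each zone, so ΔH = q·Σ(L_j/K_j) — the zones act as resistances in series.
Σ(L/K) = 419/108 + 384/1.36 + 102/2.28 = 3.880 + 282.4 + 44.74 = 331.0 d
K_eq = L_total / Σ(L/K) = 905 / 331.0 = 2.734 m/d
q = K_eq · i = 2.734 × 0.0039 = 0.01066 m/d (same in every zone)
Zone A: v = q/n = 0.01066/0.33 = 0.03232 m/d → t_A = 419/0.03232 = 12970 d
Zone B: v = q/n = 0.01066/0.18 = 0.05925 m/d → t_B = 384/0.05925 = 6482 d
Zone C: v = q/n = 0.01066/0.11 = 0.09695 m/d → t_C = 102/0.09695 = 1052 d
Total t = 12970 + 6482 + 1052 = 20500 d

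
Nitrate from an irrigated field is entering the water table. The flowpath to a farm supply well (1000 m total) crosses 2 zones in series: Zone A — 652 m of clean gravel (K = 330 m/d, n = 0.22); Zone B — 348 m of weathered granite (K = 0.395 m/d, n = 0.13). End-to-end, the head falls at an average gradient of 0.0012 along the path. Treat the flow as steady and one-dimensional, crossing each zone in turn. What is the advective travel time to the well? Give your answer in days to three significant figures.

139000 days

For zones in series the flux q is common to all zones; the equivalent conductivity is the harmonic (thickness-weighted) mean, K_eq = L_total / Σ(L_j/K_j).
Σ(L/K) = 652/330 + 348/0.395 = 1.976 + 881.0 = 883.0 d
K_eq = L_total / Σ(L/K) = 1000 / 883.0 = 1.133 m/d
q = K_eq · i = 1.133 × 0.0012 = 0.001359 m/d (same in every zone)
Zone A: v = q/n = 0.001359/0.22 = 0.006177 m/d → t_A = 652/0.006177 = 105500 d
Zone B: v = q/n = 0.001359/0.13 = 0.01045 m/d → t_B = 348/0.01045 = 33290 d
Total t = 105500 + 33290 = 138800 d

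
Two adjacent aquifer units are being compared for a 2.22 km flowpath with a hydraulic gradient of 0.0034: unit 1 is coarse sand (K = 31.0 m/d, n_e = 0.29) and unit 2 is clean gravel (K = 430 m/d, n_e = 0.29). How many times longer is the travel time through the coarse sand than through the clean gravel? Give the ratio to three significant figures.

Unit 1 (coarse sand): v = 31.0×0.0034/0.29 = 0.3634 m/d, t = 2220/0.3634 = 6108 d
Unit 2 (clean gravel): v = 430×0.0034/0.29 = 5.041 m/d, t = 2220/5.041 = 440.4 d
t(coarse sand) / t(clean gravel) = 6108/440.4 = 13.9

13.9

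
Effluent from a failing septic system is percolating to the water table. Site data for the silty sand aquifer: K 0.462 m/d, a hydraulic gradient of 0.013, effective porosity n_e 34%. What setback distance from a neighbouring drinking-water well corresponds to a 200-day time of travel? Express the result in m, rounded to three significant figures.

3.53 m

Darcy flux q = K·i = 0.462 × 0.013 = 0.006006 m/d
Average linear velocity = 0.006006 / 0.34 = 0.01766 m/d
L = v × T = 0.01766 × 200 = 3.533 m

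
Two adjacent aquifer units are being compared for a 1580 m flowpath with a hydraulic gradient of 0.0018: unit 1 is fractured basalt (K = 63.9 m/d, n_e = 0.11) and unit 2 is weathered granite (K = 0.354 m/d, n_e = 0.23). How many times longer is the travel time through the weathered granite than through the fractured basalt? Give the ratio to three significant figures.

Unit 1 (fractured basalt): v = 63.9×0.0018/0.11 = 1.046 m/d, t = 1580/1.046 = 1511 d
Unit 2 (weathered granite): v = 0.354×0.0018/0.23 = 0.002770 m/d, t = 1580/0.002770 = 570300 d
t(weathered granite) / t(fractured basalt) = 570300/1511 = 377

377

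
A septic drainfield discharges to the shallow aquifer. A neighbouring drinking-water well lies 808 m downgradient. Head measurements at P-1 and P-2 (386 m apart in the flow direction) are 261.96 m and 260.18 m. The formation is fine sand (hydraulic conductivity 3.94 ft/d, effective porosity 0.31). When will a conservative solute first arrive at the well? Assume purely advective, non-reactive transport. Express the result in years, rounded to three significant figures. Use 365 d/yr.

Hydraulic gradient i = (261.96 − 260.18) / 386 = 1.78 / 386 = 0.004611
K = 3.94 ft/d × 0.3048 = 1.201 m/d
q = Ki = 1.201 × 0.004611 = 0.005538 m/d
v = Ki/n = 1.201·0.004611/0.31 = 0.01786 m/d
t = L / v = 808 / 0.01786 = 45230 d
   = 45230 / 365 = 124 yr

124 years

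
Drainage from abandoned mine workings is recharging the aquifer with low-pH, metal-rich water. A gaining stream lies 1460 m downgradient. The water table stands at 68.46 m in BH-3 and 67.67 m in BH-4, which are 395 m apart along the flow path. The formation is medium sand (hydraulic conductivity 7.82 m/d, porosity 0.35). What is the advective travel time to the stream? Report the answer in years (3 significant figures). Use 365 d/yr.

Hydraulic gradient i = (68.46 − 67.67) / 395 = 0.79 / 395 = 0.002000
Darcy flux q = K·i = 7.82 × 0.002000 = 0.01564 m/d
Average linear velocity = 0.01564 / 0.35 = 0.04469 m/d
t = L / v = 1460 / 0.04469 = 32670 d
   = 32670 / 365 = 89.5 yr

89.5 years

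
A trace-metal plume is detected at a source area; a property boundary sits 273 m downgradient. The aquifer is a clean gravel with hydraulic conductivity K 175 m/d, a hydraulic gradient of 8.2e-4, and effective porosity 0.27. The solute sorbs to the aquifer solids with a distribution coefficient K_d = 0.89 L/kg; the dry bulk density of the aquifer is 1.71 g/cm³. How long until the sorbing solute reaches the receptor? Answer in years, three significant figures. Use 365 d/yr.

9.34 years

Darcy flux q = K·i = 175 × 8.2e-4 = 0.1435 m/d
v_s = q/n_e = 0.1435/0.27 = 0.5315 m/d
Retardation R = 1 + ρ_b·K_d/n = 1 + 1.71×0.89/0.27 = 6.637
Contaminant velocity v_c = v/R = 0.5315/6.637 = 0.08008 m/d
t = L/v_c = 273/0.08008 = 3409 d
   = 3409/365 = 9.34 yr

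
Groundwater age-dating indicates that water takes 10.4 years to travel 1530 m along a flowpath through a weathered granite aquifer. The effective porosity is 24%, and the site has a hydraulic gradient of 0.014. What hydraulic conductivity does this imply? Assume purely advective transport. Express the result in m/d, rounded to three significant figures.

t = 10.4 years = 3796 d
v = L / t = 1530 / 3796 = 0.4031 m/d
K = v · n / i = 0.4031 × 0.24 / 0.014 = 6.91 m/d

6.91 m/d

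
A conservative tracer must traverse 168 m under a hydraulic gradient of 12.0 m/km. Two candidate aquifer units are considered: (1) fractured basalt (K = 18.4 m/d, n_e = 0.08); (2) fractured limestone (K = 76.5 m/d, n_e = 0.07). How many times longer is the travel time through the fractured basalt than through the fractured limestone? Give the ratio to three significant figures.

4.75

Unit 1 (fractured basalt): v = 18.4×0.012/0.08 = 2.760 m/d, t = 168/2.760 = 60.87 d
Unit 2 (fractured limestone): v = 76.5×0.012/0.07 = 13.11 m/d, t = 168/13.11 = 12.81 d
t(fractured basalt) / t(fractured limestone) = 60.87/12.81 = 4.75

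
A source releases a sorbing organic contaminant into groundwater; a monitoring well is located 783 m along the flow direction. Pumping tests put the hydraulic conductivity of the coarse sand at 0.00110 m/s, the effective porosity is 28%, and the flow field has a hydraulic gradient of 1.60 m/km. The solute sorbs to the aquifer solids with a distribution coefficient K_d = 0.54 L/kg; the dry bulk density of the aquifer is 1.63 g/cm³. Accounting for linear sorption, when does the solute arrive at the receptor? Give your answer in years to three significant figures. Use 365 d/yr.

16.4 years

K = 0.00110 m/s × 86400 s/d = 95.04 m/d
Darcy flux q = K·i = 95.04 × 0.0016 = 0.1521 m/d
Seepage velocity v = q / n = 0.1521 / 0.28 = 0.5431 m/d
Retardation R = 1 + ρ_b·K_d/n = 1 + 1.63×0.54/0.28 = 4.144
Contaminant velocity v_c = v/R = 0.5431/4.144 = 0.1311 m/d
t = L/v_c = 783/0.1311 = 5974 d
   = 5974/365 = 16.4 yr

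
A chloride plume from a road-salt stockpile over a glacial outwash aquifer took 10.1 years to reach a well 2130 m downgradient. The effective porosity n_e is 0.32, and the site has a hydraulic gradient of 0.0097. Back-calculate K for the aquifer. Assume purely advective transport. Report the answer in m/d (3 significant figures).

19.1 m/d

t = 10.1 years = 3687 d
v = L / t = 2130 / 3687 = 0.5778 m/d
K = v · n / i = 0.5778 × 0.32 / 0.0097 = 19.1 m/d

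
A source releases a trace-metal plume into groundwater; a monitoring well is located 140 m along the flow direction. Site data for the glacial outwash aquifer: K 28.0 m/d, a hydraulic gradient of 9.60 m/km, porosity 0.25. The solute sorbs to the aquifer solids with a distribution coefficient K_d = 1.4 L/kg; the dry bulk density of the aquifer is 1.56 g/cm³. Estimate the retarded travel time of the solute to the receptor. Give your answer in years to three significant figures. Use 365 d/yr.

3.47 years

q = Ki = 28.0 × 0.0096 = 0.2688 m/d
v = Ki/n = 28.0·0.0096/0.25 = 1.075 m/d
Retardation R = 1 + ρ_b·K_d/n = 1 + 1.56×1.4/0.25 = 9.736
Contaminant velocity v_c = v/R = 1.075/9.736 = 0.1104 m/d
t = L/v_c = 140/0.1104 = 1268 d
   = 1268/365 = 3.47 yr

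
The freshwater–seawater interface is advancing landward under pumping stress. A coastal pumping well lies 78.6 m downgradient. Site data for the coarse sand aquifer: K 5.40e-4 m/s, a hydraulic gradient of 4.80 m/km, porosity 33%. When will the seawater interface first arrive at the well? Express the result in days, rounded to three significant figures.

K = 5.40e-4 m/s × 86400 s/d = 46.66 m/d
Darcy flux q = K·i = 46.66 × 0.0048 = 0.2239 m/d
v_s = q/n_e = 0.2239/0.33 = 0.6786 m/d
t = L / v = 78.6 / 0.6786 = 115.8 d

116 days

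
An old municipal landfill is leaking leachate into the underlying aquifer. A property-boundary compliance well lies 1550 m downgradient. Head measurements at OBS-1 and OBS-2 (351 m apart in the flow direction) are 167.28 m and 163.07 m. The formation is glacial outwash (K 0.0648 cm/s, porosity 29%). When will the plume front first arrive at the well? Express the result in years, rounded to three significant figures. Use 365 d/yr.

Hydraulic gradient i = (167.28 − 163.07) / 351 = 4.21 / 351 = 0.01199
K = 0.0648 cm/s × 864 = 55.99 m/d
Darcy flux q = K·i = 55.99 × 0.01199 = 0.6715 m/d
v = Ki/n = 55.99·0.01199/0.29 = 2.316 m/d
t = L / v = 1550 / 2.316 = 669.4 d
   = 669.4 / 365 = 1.83 yr

1.83 years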